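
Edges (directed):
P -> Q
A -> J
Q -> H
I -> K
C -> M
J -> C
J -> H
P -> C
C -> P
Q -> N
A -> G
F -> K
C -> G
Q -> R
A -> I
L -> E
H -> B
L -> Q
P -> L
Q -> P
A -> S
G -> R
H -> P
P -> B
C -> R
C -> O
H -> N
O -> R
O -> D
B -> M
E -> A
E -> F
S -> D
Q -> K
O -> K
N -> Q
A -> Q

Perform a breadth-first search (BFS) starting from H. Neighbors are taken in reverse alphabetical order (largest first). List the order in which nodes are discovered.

Visit H; enqueue P, N, B → queue [P, N, B]
Visit P; enqueue Q, L, C → queue [N, B, Q, L, C]
Visit N → queue [B, Q, L, C]
Visit B; enqueue M → queue [Q, L, C, M]
Visit Q; enqueue R, K → queue [L, C, M, R, K]
Visit L; enqueue E → queue [C, M, R, K, E]
Visit C; enqueue O, G → queue [M, R, K, E, O, G]
Visit M → queue [R, K, E, O, G]
Visit R → queue [K, E, O, G]
Visit K → queue [E, O, G]
Visit E; enqueue F, A → queue [O, G, F, A]
Visit O; enqueue D → queue [G, F, A, D]
Visit G → queue [F, A, D]
Visit F → queue [A, D]
Visit A; enqueue S, J, I → queue [D, S, J, I]
Visit D → queue [S, J, I]
Visit S → queue [J, I]
Visit J → queue [I]
Visit I → queue []

H → P → N → B → Q → L → C → M → R → K → E → O → G → F → A → D → S → J → I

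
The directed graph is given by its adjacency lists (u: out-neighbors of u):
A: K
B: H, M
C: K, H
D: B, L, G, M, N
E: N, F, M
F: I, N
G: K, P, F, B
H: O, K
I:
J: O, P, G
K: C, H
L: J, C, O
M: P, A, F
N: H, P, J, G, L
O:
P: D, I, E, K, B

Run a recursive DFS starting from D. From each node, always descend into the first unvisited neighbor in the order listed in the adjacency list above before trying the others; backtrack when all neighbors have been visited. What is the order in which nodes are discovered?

D -> B -> H -> O -> K -> C -> M -> P -> I -> E -> N -> J -> G -> F -> L -> A

Visit D
D → B
B → H
H → O
H → K
K → C
B → M
M → P
P → I
P → E
E → N
N → J
J → G
G → F
N → L
M → A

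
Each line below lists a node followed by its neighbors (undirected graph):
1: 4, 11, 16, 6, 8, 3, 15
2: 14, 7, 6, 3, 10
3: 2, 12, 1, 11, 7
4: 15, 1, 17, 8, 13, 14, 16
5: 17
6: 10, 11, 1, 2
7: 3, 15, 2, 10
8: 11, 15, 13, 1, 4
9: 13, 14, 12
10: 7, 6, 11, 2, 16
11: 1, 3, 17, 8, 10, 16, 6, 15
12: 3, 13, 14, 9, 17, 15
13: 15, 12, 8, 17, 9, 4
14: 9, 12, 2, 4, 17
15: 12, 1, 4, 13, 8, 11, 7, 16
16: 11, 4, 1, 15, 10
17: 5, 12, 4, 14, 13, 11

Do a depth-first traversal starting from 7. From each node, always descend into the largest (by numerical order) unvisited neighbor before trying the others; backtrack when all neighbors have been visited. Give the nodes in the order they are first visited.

Visit 7
7 → 15
15 → 16
16 → 11
11 → 17
17 → 14
14 → 12
12 → 13
13 → 9
13 → 8
8 → 4
4 → 1
1 → 6
6 → 10
10 → 2
2 → 3
17 → 5

7, 15, 16, 11, 17, 14, 12, 13, 9, 8, 4, 1, 6, 10, 2, 3, 5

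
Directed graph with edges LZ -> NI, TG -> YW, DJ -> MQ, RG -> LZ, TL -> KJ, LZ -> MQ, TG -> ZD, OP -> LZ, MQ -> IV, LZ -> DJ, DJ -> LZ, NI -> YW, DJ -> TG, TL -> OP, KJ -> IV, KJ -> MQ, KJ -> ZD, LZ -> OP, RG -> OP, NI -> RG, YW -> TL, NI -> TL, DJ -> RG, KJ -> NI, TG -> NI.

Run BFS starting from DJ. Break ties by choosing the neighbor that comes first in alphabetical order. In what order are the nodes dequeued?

DJ -> LZ -> MQ -> RG -> TG -> NI -> OP -> IV -> YW -> ZD -> TL -> KJ

Visit DJ; enqueue LZ, MQ, RG, TG → queue [LZ, MQ, RG, TG]
Visit LZ; enqueue NI, OP → queue [MQ, RG, TG, NI, OP]
Visit MQ; enqueue IV → queue [RG, TG, NI, OP, IV]
Visit RG → queue [TG, NI, OP, IV]
Visit TG; enqueue YW, ZD → queue [NI, OP, IV, YW, ZD]
Visit NI; enqueue TL → queue [OP, IV, YW, ZD, TL]
Visit OP → queue [IV, YW, ZD, TL]
Visit IV → queue [YW, ZD, TL]
Visit YW → queue [ZD, TL]
Visit ZD → queue [TL]
Visit TL; enqueue KJ → queue [KJ]
Visit KJ → queue []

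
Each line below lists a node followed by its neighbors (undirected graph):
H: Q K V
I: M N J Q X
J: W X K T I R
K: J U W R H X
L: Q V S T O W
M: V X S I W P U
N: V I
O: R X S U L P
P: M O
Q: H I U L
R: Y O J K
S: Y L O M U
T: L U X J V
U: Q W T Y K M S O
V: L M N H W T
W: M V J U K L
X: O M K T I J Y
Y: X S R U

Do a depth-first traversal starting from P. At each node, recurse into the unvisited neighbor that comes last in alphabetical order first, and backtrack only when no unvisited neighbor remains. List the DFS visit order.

P O X Y U W V T L S M I Q H K R J N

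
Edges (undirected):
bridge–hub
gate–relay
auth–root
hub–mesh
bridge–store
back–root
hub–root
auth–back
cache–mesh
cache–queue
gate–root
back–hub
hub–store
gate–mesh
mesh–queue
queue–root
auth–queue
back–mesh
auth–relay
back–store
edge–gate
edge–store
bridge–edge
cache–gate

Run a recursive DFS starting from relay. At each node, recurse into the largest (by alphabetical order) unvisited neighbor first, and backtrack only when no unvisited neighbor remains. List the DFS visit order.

Visit relay
relay → gate
gate → root
root → queue
queue → mesh
mesh → hub
hub → store
store → edge
edge → bridge
store → back
back → auth
mesh → cache

relay, gate, root, queue, mesh, hub, store, edge, bridge, back, auth, cache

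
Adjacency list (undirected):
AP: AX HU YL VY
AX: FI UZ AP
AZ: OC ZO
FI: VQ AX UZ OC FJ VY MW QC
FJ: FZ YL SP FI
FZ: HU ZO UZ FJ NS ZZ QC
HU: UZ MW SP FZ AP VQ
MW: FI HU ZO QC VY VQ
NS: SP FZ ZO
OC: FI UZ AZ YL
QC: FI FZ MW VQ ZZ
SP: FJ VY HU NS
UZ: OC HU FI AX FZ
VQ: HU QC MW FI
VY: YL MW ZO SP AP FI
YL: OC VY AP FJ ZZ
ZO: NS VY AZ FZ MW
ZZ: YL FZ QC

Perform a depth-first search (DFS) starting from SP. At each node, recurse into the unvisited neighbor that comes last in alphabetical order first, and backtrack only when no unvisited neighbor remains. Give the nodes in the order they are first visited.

SP → VY → ZO → NS → FZ → ZZ → YL → OC → UZ → HU → VQ → QC → MW → FI → FJ → AX → AP → AZ

Visit SP
SP → VY
VY → ZO
ZO → NS
NS → FZ
FZ → ZZ
ZZ → YL
YL → OC
OC → UZ
UZ → HU
HU → VQ
VQ → QC
QC → MW
MW → FI
FI → FJ
FI → AX
AX → AP
OC → AZ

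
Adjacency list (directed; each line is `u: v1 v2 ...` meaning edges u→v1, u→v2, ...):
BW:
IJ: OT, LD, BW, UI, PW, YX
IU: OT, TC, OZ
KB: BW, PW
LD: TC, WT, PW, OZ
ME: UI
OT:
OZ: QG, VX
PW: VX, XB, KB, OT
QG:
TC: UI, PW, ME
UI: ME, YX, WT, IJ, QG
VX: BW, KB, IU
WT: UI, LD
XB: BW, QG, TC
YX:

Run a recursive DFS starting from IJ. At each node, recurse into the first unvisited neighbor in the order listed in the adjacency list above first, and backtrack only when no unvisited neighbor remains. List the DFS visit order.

Visit IJ
IJ → OT
IJ → LD
LD → TC
TC → UI
UI → ME
UI → YX
UI → WT
UI → QG
TC → PW
PW → VX
VX → BW
VX → KB
VX → IU
IU → OZ
PW → XB

IJ OT LD TC UI ME YX WT QG PW VX BW KB IU OZ XB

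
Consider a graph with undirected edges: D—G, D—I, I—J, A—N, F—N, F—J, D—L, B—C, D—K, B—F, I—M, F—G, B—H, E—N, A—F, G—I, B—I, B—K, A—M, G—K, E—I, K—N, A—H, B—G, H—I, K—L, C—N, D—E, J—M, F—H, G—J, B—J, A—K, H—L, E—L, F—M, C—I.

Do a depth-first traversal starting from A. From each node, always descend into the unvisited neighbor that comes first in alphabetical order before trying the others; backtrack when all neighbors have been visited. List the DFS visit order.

Visit A
A → F
F → B
B → C
C → I
I → D
D → E
E → L
L → H
L → K
K → G
G → J
J → M
K → N

A F B C I D E L H K G J M N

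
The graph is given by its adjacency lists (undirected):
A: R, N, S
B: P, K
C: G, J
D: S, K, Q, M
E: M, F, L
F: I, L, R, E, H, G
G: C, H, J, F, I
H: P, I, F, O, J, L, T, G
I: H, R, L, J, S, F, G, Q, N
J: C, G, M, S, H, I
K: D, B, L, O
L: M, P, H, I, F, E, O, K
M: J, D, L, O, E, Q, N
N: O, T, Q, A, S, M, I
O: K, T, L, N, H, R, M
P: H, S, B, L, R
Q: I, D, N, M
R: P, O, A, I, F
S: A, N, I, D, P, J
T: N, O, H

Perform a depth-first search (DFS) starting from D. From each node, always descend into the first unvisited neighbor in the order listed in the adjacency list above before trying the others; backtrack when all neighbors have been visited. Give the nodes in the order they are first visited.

D, S, A, R, P, H, I, L, M, J, C, G, F, E, O, K, B, T, N, Q

Visit D
D → S
S → A
A → R
R → P
P → H
H → I
I → L
L → M
M → J
J → C
C → G
G → F
F → E
M → O
O → K
K → B
O → T
T → N
N → Q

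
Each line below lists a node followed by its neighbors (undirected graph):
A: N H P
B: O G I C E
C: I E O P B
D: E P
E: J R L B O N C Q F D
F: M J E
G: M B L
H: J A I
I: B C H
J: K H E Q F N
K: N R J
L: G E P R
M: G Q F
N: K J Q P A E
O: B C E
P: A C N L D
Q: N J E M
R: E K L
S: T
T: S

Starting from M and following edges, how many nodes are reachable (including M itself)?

BFS from M visits: M, F, G, Q, E, J, B, L, N, C, D, O, R, H, K, I, P, A
Reachable nodes: 18 of 20 total.

18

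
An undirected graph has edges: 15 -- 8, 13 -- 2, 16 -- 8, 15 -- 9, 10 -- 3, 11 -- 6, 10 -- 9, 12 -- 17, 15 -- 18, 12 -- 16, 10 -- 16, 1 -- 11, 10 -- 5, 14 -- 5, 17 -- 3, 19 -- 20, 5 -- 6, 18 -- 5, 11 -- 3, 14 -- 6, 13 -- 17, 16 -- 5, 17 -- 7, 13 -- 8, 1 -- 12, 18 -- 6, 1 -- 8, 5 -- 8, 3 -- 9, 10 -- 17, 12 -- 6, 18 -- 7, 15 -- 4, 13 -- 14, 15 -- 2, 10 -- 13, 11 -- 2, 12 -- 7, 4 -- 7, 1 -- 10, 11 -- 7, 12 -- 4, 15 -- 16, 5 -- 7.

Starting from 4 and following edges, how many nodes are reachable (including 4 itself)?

BFS from 4 visits: 4, 15, 12, 7, 18, 16, 9, 8, 2, 17, 6, 1, 11, 5, 10, 3, 13, 14
Reachable nodes: 18 of 20 total.

18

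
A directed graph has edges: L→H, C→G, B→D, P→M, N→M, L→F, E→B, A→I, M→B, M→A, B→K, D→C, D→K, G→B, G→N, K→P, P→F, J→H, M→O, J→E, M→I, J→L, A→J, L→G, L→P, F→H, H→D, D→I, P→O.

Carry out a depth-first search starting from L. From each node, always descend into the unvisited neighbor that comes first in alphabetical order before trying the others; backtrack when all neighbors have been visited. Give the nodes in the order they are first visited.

L -> F -> H -> D -> C -> G -> B -> K -> P -> M -> A -> I -> J -> E -> O -> N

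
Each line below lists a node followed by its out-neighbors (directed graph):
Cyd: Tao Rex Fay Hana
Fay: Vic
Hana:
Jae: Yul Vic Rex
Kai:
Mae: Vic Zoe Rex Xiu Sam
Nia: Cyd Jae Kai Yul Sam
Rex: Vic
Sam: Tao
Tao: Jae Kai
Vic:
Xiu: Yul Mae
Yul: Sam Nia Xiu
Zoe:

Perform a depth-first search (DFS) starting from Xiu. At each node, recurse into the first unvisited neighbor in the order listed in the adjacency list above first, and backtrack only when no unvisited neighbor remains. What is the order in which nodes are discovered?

Xiu, Yul, Sam, Tao, Jae, Vic, Rex, Kai, Nia, Cyd, Fay, Hana, Mae, Zoe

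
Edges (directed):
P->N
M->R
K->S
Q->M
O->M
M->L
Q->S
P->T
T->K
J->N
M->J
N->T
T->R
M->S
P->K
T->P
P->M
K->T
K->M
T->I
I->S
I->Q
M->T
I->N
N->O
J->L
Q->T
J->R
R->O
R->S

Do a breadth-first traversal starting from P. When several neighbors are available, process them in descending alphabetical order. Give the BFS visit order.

Visit P; enqueue T, N, M, K → queue [T, N, M, K]
Visit T; enqueue R, I → queue [N, M, K, R, I]
Visit N; enqueue O → queue [M, K, R, I, O]
Visit M; enqueue S, L, J → queue [K, R, I, O, S, L, J]
Visit K → queue [R, I, O, S, L, J]
Visit R → queue [I, O, S, L, J]
Visit I; enqueue Q → queue [O, S, L, J, Q]
Visit O → queue [S, L, J, Q]
Visit S → queue [L, J, Q]
Visit L → queue [J, Q]
Visit J → queue [Q]
Visit Q → queue []

P, T, N, M, K, R, I, O, S, L, J, Q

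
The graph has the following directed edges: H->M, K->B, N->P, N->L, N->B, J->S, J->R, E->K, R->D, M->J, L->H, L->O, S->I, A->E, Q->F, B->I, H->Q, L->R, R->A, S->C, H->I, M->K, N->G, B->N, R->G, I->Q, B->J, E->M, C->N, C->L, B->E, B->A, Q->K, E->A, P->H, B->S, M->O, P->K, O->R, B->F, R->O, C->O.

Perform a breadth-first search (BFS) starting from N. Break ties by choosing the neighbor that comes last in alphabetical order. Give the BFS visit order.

Visit N; enqueue P, L, G, B → queue [P, L, G, B]
Visit P; enqueue K, H → queue [L, G, B, K, H]
Visit L; enqueue R, O → queue [G, B, K, H, R, O]
Visit G → queue [B, K, H, R, O]
Visit B; enqueue S, J, I, F, E, A → queue [K, H, R, O, S, J, I, F, E, A]
Visit K → queue [H, R, O, S, J, I, F, E, A]
Visit H; enqueue Q, M → queue [R, O, S, J, I, F, E, A, Q, M]
Visit R; enqueue D → queue [O, S, J, I, F, E, A, Q, M, D]
Visit O → queue [S, J, I, F, E, A, Q, M, D]
Visit S; enqueue C → queue [J, I, F, E, A, Q, M, D, C]
Visit J → queue [I, F, E, A, Q, M, D, C]
Visit I → queue [F, E, A, Q, M, D, C]
Visit F → queue [E, A, Q, M, D, C]
Visit E → queue [A, Q, M, D, C]
Visit A → queue [Q, M, D, C]
Visit Q → queue [M, D, C]
Visit M → queue [D, C]
Visit D → queue [C]
Visit C → queue []

N -> P -> L -> G -> B -> K -> H -> R -> O -> S -> J -> I -> F -> E -> A -> Q -> M -> D -> C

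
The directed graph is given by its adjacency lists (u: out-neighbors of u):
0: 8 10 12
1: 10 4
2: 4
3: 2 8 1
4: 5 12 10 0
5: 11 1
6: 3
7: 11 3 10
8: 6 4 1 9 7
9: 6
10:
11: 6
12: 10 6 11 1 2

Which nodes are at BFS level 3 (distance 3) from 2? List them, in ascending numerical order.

Level 0: 2
Level 1: 4
Level 2: 0, 5, 10, 12
Level 3: 1, 6, 8, 11
Level 4: 3, 7, 9

1, 6, 8, 11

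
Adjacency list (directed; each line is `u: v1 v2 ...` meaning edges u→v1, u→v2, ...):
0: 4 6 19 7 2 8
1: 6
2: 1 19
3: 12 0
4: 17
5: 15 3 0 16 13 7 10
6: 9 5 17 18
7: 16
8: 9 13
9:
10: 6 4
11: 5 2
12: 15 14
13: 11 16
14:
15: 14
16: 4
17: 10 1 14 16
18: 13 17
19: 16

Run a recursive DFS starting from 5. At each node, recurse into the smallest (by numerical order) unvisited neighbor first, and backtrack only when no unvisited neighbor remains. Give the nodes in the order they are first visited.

Visit 5
5 → 0
0 → 2
2 → 1
1 → 6
6 → 9
6 → 17
17 → 10
10 → 4
17 → 14
17 → 16
6 → 18
18 → 13
13 → 11
2 → 19
0 → 7
0 → 8
5 → 3
3 → 12
12 → 15

5, 0, 2, 1, 6, 9, 17, 10, 4, 14, 16, 18, 13, 11, 19, 7, 8, 3, 12, 15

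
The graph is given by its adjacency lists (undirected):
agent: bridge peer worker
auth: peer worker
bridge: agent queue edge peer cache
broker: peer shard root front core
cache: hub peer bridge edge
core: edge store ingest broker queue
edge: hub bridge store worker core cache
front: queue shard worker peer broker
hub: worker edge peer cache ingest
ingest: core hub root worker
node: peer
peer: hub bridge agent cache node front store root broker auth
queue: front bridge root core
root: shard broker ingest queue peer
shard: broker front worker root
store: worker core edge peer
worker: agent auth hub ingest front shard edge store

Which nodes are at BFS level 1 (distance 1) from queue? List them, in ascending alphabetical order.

bridge, core, front, root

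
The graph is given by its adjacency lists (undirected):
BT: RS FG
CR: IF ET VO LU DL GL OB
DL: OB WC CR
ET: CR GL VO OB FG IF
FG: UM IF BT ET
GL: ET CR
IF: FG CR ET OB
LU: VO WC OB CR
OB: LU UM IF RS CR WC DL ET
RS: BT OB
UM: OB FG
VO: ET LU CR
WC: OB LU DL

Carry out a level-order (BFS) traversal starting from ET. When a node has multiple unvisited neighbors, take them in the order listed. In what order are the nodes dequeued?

Visit ET; enqueue CR, GL, VO, OB, FG, IF → queue [CR, GL, VO, OB, FG, IF]
Visit CR; enqueue LU, DL → queue [GL, VO, OB, FG, IF, LU, DL]
Visit GL → queue [VO, OB, FG, IF, LU, DL]
Visit VO → queue [OB, FG, IF, LU, DL]
Visit OB; enqueue UM, RS, WC → queue [FG, IF, LU, DL, UM, RS, WC]
Visit FG; enqueue BT → queue [IF, LU, DL, UM, RS, WC, BT]
Visit IF → queue [LU, DL, UM, RS, WC, BT]
Visit LU → queue [DL, UM, RS, WC, BT]
Visit DL → queue [UM, RS, WC, BT]
Visit UM → queue [RS, WC, BT]
Visit RS → queue [WC, BT]
Visit WC → queue [BT]
Visit BT → queue []

ET -> CR -> GL -> VO -> OB -> FG -> IF -> LU -> DL -> UM -> RS -> WC -> BT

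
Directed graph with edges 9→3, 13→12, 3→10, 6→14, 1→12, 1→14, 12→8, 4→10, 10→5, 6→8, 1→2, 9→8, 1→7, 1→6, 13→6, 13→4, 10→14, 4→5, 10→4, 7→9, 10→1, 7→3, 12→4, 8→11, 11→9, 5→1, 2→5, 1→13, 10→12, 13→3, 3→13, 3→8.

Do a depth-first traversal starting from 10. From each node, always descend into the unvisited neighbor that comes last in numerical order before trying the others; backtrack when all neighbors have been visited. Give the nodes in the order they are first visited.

10 → 14 → 12 → 8 → 11 → 9 → 3 → 13 → 6 → 4 → 5 → 1 → 7 → 2

Visit 10
10 → 14
10 → 12
12 → 8
8 → 11
11 → 9
9 → 3
3 → 13
13 → 6
13 → 4
4 → 5
5 → 1
1 → 7
1 → 2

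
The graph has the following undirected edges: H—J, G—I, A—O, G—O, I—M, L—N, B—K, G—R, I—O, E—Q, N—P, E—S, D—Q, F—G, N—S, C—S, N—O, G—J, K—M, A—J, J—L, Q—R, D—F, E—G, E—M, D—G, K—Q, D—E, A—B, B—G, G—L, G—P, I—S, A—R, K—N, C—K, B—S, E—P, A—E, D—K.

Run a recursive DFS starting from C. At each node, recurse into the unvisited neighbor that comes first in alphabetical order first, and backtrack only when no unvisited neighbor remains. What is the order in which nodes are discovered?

Visit C
C → K
K → B
B → A
A → E
E → D
D → F
F → G
G → I
I → M
I → O
O → N
N → L
L → J
J → H
N → P
N → S
G → R
R → Q

C K B A E D F G I M O N L J H P S R Q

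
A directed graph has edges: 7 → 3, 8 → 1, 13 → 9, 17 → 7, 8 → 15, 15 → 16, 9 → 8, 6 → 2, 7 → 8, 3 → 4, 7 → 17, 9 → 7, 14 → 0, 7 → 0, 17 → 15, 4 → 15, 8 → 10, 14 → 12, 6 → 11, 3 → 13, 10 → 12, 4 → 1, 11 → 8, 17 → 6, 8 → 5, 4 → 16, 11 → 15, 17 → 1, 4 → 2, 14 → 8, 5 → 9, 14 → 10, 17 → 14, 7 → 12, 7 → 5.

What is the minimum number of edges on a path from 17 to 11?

2

Level 0: 17
Level 1: 1, 6, 7, 14, 15
Level 2: 0, 2, 3, 5, 8, 10, 11, 12, 16
Level 3: 4, 9, 13
11 first appears at level 2.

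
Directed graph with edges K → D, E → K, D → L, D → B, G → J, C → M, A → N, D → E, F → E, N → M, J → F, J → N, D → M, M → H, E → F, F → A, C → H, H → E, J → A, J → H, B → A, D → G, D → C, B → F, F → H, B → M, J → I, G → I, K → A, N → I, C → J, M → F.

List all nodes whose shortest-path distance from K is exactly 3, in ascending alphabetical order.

Level 0: K
Level 1: A, D
Level 2: B, C, E, G, L, M, N
Level 3: F, H, I, J

F, H, I, J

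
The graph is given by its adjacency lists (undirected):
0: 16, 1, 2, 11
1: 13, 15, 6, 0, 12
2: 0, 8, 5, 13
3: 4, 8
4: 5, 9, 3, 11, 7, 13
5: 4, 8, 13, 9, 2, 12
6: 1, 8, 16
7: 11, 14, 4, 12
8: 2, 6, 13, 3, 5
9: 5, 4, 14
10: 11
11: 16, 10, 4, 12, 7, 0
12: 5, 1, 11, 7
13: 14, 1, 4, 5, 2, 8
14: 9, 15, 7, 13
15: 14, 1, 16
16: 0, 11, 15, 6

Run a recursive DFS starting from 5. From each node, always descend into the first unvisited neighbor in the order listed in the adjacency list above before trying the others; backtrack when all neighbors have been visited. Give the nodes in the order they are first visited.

5, 4, 9, 14, 15, 1, 13, 2, 0, 16, 11, 10, 12, 7, 6, 8, 3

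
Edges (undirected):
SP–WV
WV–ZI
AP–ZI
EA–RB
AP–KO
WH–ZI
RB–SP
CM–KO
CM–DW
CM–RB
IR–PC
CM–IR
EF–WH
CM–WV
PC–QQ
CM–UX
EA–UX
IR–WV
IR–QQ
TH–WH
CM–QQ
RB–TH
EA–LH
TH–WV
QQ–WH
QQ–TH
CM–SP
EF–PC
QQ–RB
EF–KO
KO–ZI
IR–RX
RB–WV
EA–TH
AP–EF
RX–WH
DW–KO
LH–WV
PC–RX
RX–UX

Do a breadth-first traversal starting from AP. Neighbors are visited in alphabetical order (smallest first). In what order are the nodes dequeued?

Visit AP; enqueue EF, KO, ZI → queue [EF, KO, ZI]
Visit EF; enqueue PC, WH → queue [KO, ZI, PC, WH]
Visit KO; enqueue CM, DW → queue [ZI, PC, WH, CM, DW]
Visit ZI; enqueue WV → queue [PC, WH, CM, DW, WV]
Visit PC; enqueue IR, QQ, RX → queue [WH, CM, DW, WV, IR, QQ, RX]
Visit WH; enqueue TH → queue [CM, DW, WV, IR, QQ, RX, TH]
Visit CM; enqueue RB, SP, UX → queue [DW, WV, IR, QQ, RX, TH, RB, SP, UX]
Visit DW → queue [WV, IR, QQ, RX, TH, RB, SP, UX]
Visit WV; enqueue LH → queue [IR, QQ, RX, TH, RB, SP, UX, LH]
Visit IR → queue [QQ, RX, TH, RB, SP, UX, LH]
Visit QQ → queue [RX, TH, RB, SP, UX, LH]
Visit RX → queue [TH, RB, SP, UX, LH]
Visit TH; enqueue EA → queue [RB, SP, UX, LH, EA]
Visit RB → queue [SP, UX, LH, EA]
Visit SP → queue [UX, LH, EA]
Visit UX → queue [LH, EA]
Visit LH → queue [EA]
Visit EA → queue []

AP, EF, KO, ZI, PC, WH, CM, DW, WV, IR, QQ, RX, TH, RB, SP, UX, LH, EA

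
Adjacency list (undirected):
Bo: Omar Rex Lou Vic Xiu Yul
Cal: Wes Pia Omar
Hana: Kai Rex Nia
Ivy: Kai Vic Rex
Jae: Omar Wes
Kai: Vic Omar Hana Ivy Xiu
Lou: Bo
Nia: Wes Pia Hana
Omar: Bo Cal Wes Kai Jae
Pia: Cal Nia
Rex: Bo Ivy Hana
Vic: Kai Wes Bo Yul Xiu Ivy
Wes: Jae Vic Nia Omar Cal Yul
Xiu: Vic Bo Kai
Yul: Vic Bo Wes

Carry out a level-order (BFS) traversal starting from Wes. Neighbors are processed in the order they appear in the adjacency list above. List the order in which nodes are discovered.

Wes, Jae, Vic, Nia, Omar, Cal, Yul, Kai, Bo, Xiu, Ivy, Pia, Hana, Rex, Lou

Visit Wes; enqueue Jae, Vic, Nia, Omar, Cal, Yul → queue [Jae, Vic, Nia, Omar, Cal, Yul]
Visit Jae → queue [Vic, Nia, Omar, Cal, Yul]
Visit Vic; enqueue Kai, Bo, Xiu, Ivy → queue [Nia, Omar, Cal, Yul, Kai, Bo, Xiu, Ivy]
Visit Nia; enqueue Pia, Hana → queue [Omar, Cal, Yul, Kai, Bo, Xiu, Ivy, Pia, Hana]
Visit Omar → queue [Cal, Yul, Kai, Bo, Xiu, Ivy, Pia, Hana]
Visit Cal → queue [Yul, Kai, Bo, Xiu, Ivy, Pia, Hana]
Visit Yul → queue [Kai, Bo, Xiu, Ivy, Pia, Hana]
Visit Kai → queue [Bo, Xiu, Ivy, Pia, Hana]
Visit Bo; enqueue Rex, Lou → queue [Xiu, Ivy, Pia, Hana, Rex, Lou]
Visit Xiu → queue [Ivy, Pia, Hana, Rex, Lou]
Visit Ivy → queue [Pia, Hana, Rex, Lou]
Visit Pia → queue [Hana, Rex, Lou]
Visit Hana → queue [Rex, Lou]
Visit Rex → queue [Lou]
Visit Lou → queue []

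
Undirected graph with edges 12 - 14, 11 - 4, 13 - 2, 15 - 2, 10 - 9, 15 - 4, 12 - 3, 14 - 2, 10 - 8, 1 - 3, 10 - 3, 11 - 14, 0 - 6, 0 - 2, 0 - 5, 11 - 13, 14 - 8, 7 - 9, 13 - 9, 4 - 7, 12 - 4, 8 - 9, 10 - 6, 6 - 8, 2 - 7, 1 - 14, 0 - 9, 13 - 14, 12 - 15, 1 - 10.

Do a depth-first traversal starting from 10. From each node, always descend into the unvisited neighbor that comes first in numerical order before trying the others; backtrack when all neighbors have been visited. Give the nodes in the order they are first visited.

10, 1, 3, 12, 4, 7, 2, 0, 5, 6, 8, 9, 13, 11, 14, 15

Visit 10
10 → 1
1 → 3
3 → 12
12 → 4
4 → 7
7 → 2
2 → 0
0 → 5
0 → 6
6 → 8
8 → 9
9 → 13
13 → 11
11 → 14
2 → 15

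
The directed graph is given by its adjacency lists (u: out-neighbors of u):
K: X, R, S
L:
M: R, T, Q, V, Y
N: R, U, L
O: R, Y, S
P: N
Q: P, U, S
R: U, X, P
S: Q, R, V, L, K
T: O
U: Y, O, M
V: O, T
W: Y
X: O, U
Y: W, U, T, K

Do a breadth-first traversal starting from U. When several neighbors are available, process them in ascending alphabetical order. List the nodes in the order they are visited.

Visit U; enqueue M, O, Y → queue [M, O, Y]
Visit M; enqueue Q, R, T, V → queue [O, Y, Q, R, T, V]
Visit O; enqueue S → queue [Y, Q, R, T, V, S]
Visit Y; enqueue K, W → queue [Q, R, T, V, S, K, W]
Visit Q; enqueue P → queue [R, T, V, S, K, W, P]
Visit R; enqueue X → queue [T, V, S, K, W, P, X]
Visit T → queue [V, S, K, W, P, X]
Visit V → queue [S, K, W, P, X]
Visit S; enqueue L → queue [K, W, P, X, L]
Visit K → queue [W, P, X, L]
Visit W → queue [P, X, L]
Visit P; enqueue N → queue [X, L, N]
Visit X → queue [L, N]
Visit L → queue [N]
Visit N → queue []

U → M → O → Y → Q → R → T → V → S → K → W → P → X → L → N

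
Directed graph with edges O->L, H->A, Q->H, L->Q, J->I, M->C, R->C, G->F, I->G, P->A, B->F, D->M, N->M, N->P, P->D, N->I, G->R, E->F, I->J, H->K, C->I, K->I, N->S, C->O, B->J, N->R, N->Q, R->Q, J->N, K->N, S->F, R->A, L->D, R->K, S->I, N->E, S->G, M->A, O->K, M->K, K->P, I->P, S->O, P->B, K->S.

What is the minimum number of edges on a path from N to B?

Level 0: N
Level 1: E, I, M, P, Q, R, S
Level 2: A, B, C, D, F, G, H, J, K, O
Level 3: L
B first appears at level 2.

2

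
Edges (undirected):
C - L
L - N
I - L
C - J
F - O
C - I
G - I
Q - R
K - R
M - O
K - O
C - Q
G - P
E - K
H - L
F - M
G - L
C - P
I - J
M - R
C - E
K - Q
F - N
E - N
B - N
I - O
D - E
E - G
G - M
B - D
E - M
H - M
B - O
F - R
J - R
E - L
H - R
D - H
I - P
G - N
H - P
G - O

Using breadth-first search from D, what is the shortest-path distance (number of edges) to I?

3

Level 0: D
Level 1: B, E, H
Level 2: C, G, K, L, M, N, O, P, R
Level 3: F, I, J, Q
I first appears at level 3.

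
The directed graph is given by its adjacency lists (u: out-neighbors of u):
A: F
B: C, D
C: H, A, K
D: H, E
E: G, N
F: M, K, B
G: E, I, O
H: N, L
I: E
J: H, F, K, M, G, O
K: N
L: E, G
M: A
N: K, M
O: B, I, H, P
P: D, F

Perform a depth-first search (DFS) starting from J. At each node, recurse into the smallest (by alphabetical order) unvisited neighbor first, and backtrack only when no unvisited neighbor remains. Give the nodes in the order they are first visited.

J F B C A H L E G I O P D N K M

Visit J
J → F
F → B
B → C
C → A
C → H
H → L
L → E
E → G
G → I
G → O
O → P
P → D
E → N
N → K
N → M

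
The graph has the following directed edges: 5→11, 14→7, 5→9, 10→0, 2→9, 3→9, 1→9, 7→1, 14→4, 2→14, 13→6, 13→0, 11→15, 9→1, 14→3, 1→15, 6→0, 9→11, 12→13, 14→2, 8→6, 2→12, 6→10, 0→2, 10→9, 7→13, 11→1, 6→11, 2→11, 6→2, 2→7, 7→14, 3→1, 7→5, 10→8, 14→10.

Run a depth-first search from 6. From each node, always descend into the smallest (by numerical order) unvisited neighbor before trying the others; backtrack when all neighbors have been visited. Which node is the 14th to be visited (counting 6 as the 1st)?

Visit 6
6 → 0
0 → 2
2 → 7
7 → 1
1 → 9
9 → 11
11 → 15
7 → 5
7 → 13
7 → 14
14 → 3
14 → 4
14 → 10
10 → 8
2 → 12

Visit order: 6, 0, 2, 7, 1, 9, 11, 15, 5, 13, 14, 3, 4, 10, 8, 12

10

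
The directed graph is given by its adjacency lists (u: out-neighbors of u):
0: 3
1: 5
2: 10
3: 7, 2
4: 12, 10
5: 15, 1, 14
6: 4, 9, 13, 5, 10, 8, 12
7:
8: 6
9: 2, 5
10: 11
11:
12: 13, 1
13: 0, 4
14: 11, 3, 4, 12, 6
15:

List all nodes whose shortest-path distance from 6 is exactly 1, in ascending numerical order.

Level 0: 6
Level 1: 4, 5, 8, 9, 10, 12, 13
Level 2: 0, 1, 2, 11, 14, 15
Level 3: 3
Level 4: 7

4, 5, 8, 9, 10, 12, 13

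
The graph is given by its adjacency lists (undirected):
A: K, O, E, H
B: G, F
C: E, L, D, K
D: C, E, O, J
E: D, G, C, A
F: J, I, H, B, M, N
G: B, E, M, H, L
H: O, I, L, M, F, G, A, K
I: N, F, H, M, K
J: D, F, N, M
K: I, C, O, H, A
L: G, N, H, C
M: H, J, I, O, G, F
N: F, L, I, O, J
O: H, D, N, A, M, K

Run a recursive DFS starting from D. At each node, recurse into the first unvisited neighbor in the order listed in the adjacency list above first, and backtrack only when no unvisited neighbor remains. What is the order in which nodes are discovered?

Visit D
D → C
C → E
E → G
G → B
B → F
F → J
J → N
N → L
L → H
H → O
O → A
A → K
K → I
I → M

D → C → E → G → B → F → J → N → L → H → O → A → K → I → M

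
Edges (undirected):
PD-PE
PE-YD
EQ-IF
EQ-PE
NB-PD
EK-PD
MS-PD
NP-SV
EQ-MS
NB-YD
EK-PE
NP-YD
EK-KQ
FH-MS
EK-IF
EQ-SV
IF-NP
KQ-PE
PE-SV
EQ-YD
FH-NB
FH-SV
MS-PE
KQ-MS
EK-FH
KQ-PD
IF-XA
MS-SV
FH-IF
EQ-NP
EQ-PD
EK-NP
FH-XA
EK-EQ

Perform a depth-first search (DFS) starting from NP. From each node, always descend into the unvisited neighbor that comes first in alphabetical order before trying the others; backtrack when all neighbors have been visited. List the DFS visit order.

Visit NP
NP → EK
EK → EQ
EQ → IF
IF → FH
FH → MS
MS → KQ
KQ → PD
PD → NB
NB → YD
YD → PE
PE → SV
FH → XA

NP, EK, EQ, IF, FH, MS, KQ, PD, NB, YD, PE, SV, XA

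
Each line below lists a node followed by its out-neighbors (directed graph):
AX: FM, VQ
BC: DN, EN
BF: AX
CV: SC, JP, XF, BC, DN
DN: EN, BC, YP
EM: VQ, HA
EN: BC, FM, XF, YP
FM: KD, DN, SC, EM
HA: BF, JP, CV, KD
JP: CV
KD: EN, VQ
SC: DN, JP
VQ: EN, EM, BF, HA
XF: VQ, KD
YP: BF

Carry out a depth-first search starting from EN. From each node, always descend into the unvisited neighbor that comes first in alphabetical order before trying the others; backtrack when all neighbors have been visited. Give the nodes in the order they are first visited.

EN → BC → DN → YP → BF → AX → FM → EM → HA → CV → JP → SC → XF → KD → VQ

Visit EN
EN → BC
BC → DN
DN → YP
YP → BF
BF → AX
AX → FM
FM → EM
EM → HA
HA → CV
CV → JP
CV → SC
CV → XF
XF → KD
KD → VQ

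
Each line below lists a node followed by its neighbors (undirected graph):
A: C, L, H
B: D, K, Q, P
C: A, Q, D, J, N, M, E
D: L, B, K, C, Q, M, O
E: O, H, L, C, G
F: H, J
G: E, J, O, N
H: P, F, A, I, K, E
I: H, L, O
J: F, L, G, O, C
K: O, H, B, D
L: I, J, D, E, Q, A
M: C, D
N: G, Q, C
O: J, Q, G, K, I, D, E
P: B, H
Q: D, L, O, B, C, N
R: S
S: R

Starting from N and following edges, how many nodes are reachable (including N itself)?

17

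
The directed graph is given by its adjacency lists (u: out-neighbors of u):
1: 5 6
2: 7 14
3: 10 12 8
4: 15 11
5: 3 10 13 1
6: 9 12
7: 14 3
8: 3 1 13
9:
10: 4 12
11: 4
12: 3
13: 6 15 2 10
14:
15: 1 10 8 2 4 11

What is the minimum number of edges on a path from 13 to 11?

Level 0: 13
Level 1: 2, 6, 10, 15
Level 2: 1, 4, 7, 8, 9, 11, 12, 14
Level 3: 3, 5
11 first appears at level 2.

2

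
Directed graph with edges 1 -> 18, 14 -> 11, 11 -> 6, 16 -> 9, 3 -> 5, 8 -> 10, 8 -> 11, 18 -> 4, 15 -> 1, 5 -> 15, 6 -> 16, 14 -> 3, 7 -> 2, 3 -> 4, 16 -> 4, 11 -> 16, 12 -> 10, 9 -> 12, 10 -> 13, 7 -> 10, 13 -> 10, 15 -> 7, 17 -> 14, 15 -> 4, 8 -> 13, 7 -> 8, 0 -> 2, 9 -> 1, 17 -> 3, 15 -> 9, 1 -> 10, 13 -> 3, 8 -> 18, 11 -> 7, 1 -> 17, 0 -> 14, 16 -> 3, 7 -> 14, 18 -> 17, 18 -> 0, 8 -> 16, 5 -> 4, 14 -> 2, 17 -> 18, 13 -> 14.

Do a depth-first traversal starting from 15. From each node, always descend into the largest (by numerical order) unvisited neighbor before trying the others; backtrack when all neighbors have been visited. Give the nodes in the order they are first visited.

15 9 12 10 13 14 11 16 4 3 5 7 8 18 17 0 2 6 1

Visit 15
15 → 9
9 → 12
12 → 10
10 → 13
13 → 14
14 → 11
11 → 16
16 → 4
16 → 3
3 → 5
11 → 7
7 → 8
8 → 18
18 → 17
18 → 0
0 → 2
11 → 6
9 → 1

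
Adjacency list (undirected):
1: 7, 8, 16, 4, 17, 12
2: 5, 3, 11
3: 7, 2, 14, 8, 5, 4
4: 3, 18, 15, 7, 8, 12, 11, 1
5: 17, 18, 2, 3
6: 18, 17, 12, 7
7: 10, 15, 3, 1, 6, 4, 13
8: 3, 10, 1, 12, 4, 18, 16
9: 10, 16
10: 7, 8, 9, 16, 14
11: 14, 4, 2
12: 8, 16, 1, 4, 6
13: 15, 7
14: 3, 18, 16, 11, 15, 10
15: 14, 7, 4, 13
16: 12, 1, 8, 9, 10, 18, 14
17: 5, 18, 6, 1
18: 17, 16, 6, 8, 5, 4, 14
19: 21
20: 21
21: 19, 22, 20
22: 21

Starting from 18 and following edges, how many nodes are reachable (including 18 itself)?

18

BFS from 18 visits: 18, 17, 16, 6, 8, 5, 4, 14, 1, 12, 9, 10, 7, 3, 2, 15, 11, 13
Reachable nodes: 18 of 22 total.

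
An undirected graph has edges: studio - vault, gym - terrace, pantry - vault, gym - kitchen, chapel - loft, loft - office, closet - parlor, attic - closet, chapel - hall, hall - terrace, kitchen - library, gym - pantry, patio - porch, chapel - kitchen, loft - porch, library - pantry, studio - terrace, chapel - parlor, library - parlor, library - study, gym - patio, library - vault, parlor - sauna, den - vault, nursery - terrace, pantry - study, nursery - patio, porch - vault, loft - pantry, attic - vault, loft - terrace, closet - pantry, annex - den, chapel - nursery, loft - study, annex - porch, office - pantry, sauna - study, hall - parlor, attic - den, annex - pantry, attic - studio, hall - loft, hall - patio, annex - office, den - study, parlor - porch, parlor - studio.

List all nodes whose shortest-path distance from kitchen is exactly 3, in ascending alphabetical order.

Level 0: kitchen
Level 1: chapel, gym, library
Level 2: hall, loft, nursery, pantry, parlor, patio, study, terrace, vault
Level 3: annex, attic, closet, den, office, porch, sauna, studio

annex, attic, closet, den, office, porch, sauna, studio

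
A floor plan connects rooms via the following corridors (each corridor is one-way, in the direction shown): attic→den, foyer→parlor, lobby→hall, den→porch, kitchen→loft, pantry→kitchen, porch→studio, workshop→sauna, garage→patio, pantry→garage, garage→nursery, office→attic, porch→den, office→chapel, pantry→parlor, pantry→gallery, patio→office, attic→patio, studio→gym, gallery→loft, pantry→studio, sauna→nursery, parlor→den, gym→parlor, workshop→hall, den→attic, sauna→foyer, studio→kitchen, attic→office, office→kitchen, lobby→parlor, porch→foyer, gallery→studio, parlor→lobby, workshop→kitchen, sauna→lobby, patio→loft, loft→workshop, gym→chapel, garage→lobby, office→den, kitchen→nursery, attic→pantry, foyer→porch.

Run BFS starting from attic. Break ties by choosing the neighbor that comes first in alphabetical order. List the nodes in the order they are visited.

attic → den → office → pantry → patio → porch → chapel → kitchen → gallery → garage → parlor → studio → loft → foyer → nursery → lobby → gym → workshop → hall → sauna

Visit attic; enqueue den, office, pantry, patio → queue [den, office, pantry, patio]
Visit den; enqueue porch → queue [office, pantry, patio, porch]
Visit office; enqueue chapel, kitchen → queue [pantry, patio, porch, chapel, kitchen]
Visit pantry; enqueue gallery, garage, parlor, studio → queue [patio, porch, chapel, kitchen, gallery, garage, parlor, studio]
Visit patio; enqueue loft → queue [porch, chapel, kitchen, gallery, garage, parlor, studio, loft]
Visit porch; enqueue foyer → queue [chapel, kitchen, gallery, garage, parlor, studio, loft, foyer]
Visit chapel → queue [kitchen, gallery, garage, parlor, studio, loft, foyer]
Visit kitchen; enqueue nursery → queue [gallery, garage, parlor, studio, loft, foyer, nursery]
Visit gallery → queue [garage, parlor, studio, loft, foyer, nursery]
Visit garage; enqueue lobby → queue [parlor, studio, loft, foyer, nursery, lobby]
Visit parlor → queue [studio, loft, foyer, nursery, lobby]
Visit studio; enqueue gym → queue [loft, foyer, nursery, lobby, gym]
Visit loft; enqueue workshop → queue [foyer, nursery, lobby, gym, workshop]
Visit foyer → queue [nursery, lobby, gym, workshop]
Visit nursery → queue [lobby, gym, workshop]
Visit lobby; enqueue hall → queue [gym, workshop, hall]
Visit gym → queue [workshop, hall]
Visit workshop; enqueue sauna → queue [hall, sauna]
Visit hall → queue [sauna]
Visit sauna → queue []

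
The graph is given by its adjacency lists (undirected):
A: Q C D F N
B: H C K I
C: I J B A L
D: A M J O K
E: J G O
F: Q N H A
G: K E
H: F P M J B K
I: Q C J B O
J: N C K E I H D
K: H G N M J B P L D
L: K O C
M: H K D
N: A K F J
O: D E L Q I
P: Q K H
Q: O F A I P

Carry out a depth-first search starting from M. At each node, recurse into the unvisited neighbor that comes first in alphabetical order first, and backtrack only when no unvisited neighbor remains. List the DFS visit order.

Visit M
M → D
D → A
A → C
C → B
B → H
H → F
F → N
N → J
J → E
E → G
G → K
K → L
L → O
O → I
I → Q
Q → P

M, D, A, C, B, H, F, N, J, E, G, K, L, O, I, Q, P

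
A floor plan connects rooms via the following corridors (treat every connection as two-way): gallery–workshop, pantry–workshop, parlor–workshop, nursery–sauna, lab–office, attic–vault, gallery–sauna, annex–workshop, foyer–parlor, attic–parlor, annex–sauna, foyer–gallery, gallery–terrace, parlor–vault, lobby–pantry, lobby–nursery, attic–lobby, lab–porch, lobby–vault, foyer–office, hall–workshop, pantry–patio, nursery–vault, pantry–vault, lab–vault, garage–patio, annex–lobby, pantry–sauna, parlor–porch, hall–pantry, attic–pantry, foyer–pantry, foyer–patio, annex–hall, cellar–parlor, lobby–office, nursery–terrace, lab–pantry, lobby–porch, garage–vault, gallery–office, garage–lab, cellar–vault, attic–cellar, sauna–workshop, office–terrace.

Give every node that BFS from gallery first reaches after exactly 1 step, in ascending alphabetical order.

foyer, office, sauna, terrace, workshop

Level 0: gallery
Level 1: foyer, office, sauna, terrace, workshop
Level 2: annex, hall, lab, lobby, nursery, pantry, parlor, patio
Level 3: attic, cellar, garage, porch, vault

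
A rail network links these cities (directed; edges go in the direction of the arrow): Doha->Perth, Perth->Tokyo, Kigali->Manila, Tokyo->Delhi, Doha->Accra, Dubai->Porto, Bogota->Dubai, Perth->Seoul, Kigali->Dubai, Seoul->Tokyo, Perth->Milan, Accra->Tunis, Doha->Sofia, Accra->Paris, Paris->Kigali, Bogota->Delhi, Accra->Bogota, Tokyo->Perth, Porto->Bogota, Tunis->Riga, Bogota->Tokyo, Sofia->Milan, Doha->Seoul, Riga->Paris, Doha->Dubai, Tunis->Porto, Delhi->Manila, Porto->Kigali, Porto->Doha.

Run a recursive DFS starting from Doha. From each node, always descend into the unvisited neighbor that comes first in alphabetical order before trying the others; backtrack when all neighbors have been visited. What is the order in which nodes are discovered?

Doha, Accra, Bogota, Delhi, Manila, Dubai, Porto, Kigali, Tokyo, Perth, Milan, Seoul, Paris, Tunis, Riga, Sofia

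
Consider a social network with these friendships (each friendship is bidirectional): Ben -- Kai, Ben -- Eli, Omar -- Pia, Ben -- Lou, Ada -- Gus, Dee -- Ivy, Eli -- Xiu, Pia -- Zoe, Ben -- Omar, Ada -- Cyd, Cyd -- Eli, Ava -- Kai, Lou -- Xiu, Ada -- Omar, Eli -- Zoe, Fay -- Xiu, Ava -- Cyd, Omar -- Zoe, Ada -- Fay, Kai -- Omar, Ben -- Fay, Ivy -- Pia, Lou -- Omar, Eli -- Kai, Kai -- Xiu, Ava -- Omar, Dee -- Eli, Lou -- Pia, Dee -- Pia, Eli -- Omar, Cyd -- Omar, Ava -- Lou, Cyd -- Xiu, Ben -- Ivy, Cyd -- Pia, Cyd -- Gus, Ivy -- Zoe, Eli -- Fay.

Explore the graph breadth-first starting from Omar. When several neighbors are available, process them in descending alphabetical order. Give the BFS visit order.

Omar → Zoe → Pia → Lou → Kai → Eli → Cyd → Ben → Ava → Ada → Ivy → Dee → Xiu → Fay → Gus

Visit Omar; enqueue Zoe, Pia, Lou, Kai, Eli, Cyd, Ben, Ava, Ada → queue [Zoe, Pia, Lou, Kai, Eli, Cyd, Ben, Ava, Ada]
Visit Zoe; enqueue Ivy → queue [Pia, Lou, Kai, Eli, Cyd, Ben, Ava, Ada, Ivy]
Visit Pia; enqueue Dee → queue [Lou, Kai, Eli, Cyd, Ben, Ava, Ada, Ivy, Dee]
Visit Lou; enqueue Xiu → queue [Kai, Eli, Cyd, Ben, Ava, Ada, Ivy, Dee, Xiu]
Visit Kai → queue [Eli, Cyd, Ben, Ava, Ada, Ivy, Dee, Xiu]
Visit Eli; enqueue Fay → queue [Cyd, Ben, Ava, Ada, Ivy, Dee, Xiu, Fay]
Visit Cyd; enqueue Gus → queue [Ben, Ava, Ada, Ivy, Dee, Xiu, Fay, Gus]
Visit Ben → queue [Ava, Ada, Ivy, Dee, Xiu, Fay, Gus]
Visit Ava → queue [Ada, Ivy, Dee, Xiu, Fay, Gus]
Visit Ada → queue [Ivy, Dee, Xiu, Fay, Gus]
Visit Ivy → queue [Dee, Xiu, Fay, Gus]
Visit Dee → queue [Xiu, Fay, Gus]
Visit Xiu → queue [Fay, Gus]
Visit Fay → queue [Gus]
Visit Gus → queue []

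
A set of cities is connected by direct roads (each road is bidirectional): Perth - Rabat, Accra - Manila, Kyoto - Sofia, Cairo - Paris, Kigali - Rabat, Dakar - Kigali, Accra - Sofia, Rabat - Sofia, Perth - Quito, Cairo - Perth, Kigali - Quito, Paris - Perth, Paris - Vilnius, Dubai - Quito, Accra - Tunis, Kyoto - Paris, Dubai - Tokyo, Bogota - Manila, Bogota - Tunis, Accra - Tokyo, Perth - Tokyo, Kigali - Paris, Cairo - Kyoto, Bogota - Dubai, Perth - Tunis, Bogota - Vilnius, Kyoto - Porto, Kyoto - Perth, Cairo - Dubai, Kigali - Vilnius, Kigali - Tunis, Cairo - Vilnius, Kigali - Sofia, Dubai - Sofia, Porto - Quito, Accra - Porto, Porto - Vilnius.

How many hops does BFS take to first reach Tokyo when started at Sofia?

2

Level 0: Sofia
Level 1: Accra, Dubai, Kigali, Kyoto, Rabat
Level 2: Bogota, Cairo, Dakar, Manila, Paris, Perth, Porto, Quito, Tokyo, Tunis, Vilnius
Tokyo first appears at level 2.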